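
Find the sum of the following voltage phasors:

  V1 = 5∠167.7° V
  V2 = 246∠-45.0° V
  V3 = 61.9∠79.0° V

Step 1 — Convert each phasor to rectangular form:
  V1 = 5·(cos(167.7°) + j·sin(167.7°)) = -4.885 + j1.065 V
  V2 = 246·(cos(-45.0°) + j·sin(-45.0°)) = 173.9 - j173.9 V
  V3 = 61.9·(cos(79.0°) + j·sin(79.0°)) = 11.81 + j60.76 V
Step 2 — Sum components: V_total = 180.9 - j112.1 V.
Step 3 — Convert to polar: |V_total| = 212.8 V, ∠V_total = -31.8°.

V_total = 212.8∠-31.8° V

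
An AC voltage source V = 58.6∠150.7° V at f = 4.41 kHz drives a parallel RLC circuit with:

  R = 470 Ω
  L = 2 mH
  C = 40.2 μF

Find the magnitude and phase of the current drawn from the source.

Step 1 — Angular frequency: ω = 2π·f = 2π·4410 = 2.771e+04 rad/s.
Step 2 — Component impedances:
  R: Z = R = 470 Ω
  L: Z = jωL = j·2.771e+04·0.002 = 0 + j55.42 Ω
  C: Z = 1/(jωC) = -j/(ω·C) = 0 - j0.8978 Ω
Step 3 — Parallel combination: 1/Z_total = 1/R + 1/L + 1/C; Z_total = 0.001772 - j0.9125 Ω = 0.9125∠-89.9° Ω.
Step 4 — Source phasor: V = 58.6∠150.7° V = -51.1 + j28.68 V.
Step 5 — Ohm's law: I = V / Z_total = (-51.1 + j28.68) / (0.001772 - j0.9125) = -31.54 - j55.94 A.
Step 6 — Convert to polar: |I| = 64.22 A, ∠I = -119.4°.

I = 64.22∠-119.4° A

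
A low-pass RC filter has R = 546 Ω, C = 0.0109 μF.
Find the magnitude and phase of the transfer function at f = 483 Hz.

Step 1 — Angular frequency: ω = 2π·483 = 3035 rad/s.
Step 2 — Transfer function: H(jω) = 1/(1 + jωRC).
Step 3 — Denominator: 1 + jωRC = 1 + j·3035·546·1.09e-08 = 1 + j0.01806.
Step 4 — H = 0.9997 - j0.01806.
Step 5 — Magnitude: |H| = 0.9998 (-0.0 dB); phase: φ = -1.0°.

|H| = 0.9998 (-0.0 dB), φ = -1.0°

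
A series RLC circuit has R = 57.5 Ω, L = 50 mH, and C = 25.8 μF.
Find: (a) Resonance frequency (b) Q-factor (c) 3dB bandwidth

Step 1 — Resonance: ω₀ = 1/√(LC) = 1/√(0.05·2.58e-05) = 880.5 rad/s.
Step 2 — f₀ = ω₀/(2π) = 140.1 Hz.
Step 3 — Series Q: Q = ω₀L/R = 880.5·0.05/57.5 = 0.7656.
Step 4 — Bandwidth: Δω = ω₀/Q = 1150 rad/s; BW = Δω/(2π) = 183 Hz.

(a) f₀ = 140.1 Hz  (b) Q = 0.7656  (c) BW = 183 Hz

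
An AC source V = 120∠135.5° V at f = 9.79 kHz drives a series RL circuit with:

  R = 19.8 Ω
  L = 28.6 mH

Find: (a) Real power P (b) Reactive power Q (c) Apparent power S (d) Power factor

Step 1 — Angular frequency: ω = 2π·f = 2π·9790 = 6.151e+04 rad/s.
Step 2 — Component impedances:
  R: Z = R = 19.8 Ω
  L: Z = jωL = j·6.151e+04·0.0286 = 0 + j1759 Ω
Step 3 — Series combination: Z_total = R + L = 19.8 + j1759 Ω = 1759∠89.4° Ω.
Step 4 — Source phasor: V = 120∠135.5° V = -85.59 + j84.11 V.
Step 5 — Current: I = V / Z = 0.04726 + j0.04918 A = 0.06821∠46.1° A.
Step 6 — Complex power: S = V·I* = 0.09211 + j8.184 VA.
Step 7 — Real power: P = Re(S) = 0.09211 W.
Step 8 — Reactive power: Q = Im(S) = 8.184 VAR.
Step 9 — Apparent power: |S| = 8.185 VA.
Step 10 — Power factor: PF = P/|S| = 0.01125 (lagging).

(a) P = 0.09211 W  (b) Q = 8.184 VAR  (c) S = 8.185 VA  (d) PF = 0.01125 (lagging)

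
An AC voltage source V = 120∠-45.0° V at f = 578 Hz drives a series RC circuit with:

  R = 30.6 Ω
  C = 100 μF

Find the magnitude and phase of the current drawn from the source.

Step 1 — Angular frequency: ω = 2π·f = 2π·578 = 3632 rad/s.
Step 2 — Component impedances:
  R: Z = R = 30.6 Ω
  C: Z = 1/(jωC) = -j/(ω·C) = 0 - j2.754 Ω
Step 3 — Series combination: Z_total = R + C = 30.6 - j2.754 Ω = 30.72∠-5.1° Ω.
Step 4 — Source phasor: V = 120∠-45.0° V = 84.85 - j84.85 V.
Step 5 — Ohm's law: I = V / Z_total = (84.85 - j84.85) / (30.6 - j2.754) = 2.998 - j2.503 A.
Step 6 — Convert to polar: |I| = 3.906 A, ∠I = -39.9°.

I = 3.906∠-39.9° A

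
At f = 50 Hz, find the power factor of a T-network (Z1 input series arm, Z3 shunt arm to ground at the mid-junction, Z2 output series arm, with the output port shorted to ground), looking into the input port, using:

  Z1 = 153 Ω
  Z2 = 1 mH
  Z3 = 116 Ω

Step 1 — Angular frequency: ω = 2π·f = 2π·50 = 314.2 rad/s.
Step 2 — Component impedances:
  Z1: Z = R = 153 Ω
  Z2: Z = jωL = j·314.2·0.001 = 0 + j0.3142 Ω
  Z3: Z = R = 116 Ω
Step 3 — With the output port shorted to ground, the output series arm Z2 runs from the junction to ground; the shunt arm Z3 also runs from the junction to ground. They appear in parallel: Z3 || Z2 = 0.0008508 + j0.3142 Ω.
Step 4 — Series with input arm Z1: Z_in = Z1 + (Z3 || Z2) = 153 + j0.3142 Ω = 153∠0.1° Ω.
Step 5 — Power factor: PF = cos(φ) = Re(Z)/|Z| = 153/153 = 1.
Step 6 — Type: Im(Z) = 0.3142 ⇒ lagging (phase φ = 0.1°).

PF = 1 (lagging, φ = 0.1°)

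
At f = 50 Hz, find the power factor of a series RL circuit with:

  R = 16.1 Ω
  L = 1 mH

Step 1 — Angular frequency: ω = 2π·f = 2π·50 = 314.2 rad/s.
Step 2 — Component impedances:
  R: Z = R = 16.1 Ω
  L: Z = jωL = j·314.2·0.001 = 0 + j0.3142 Ω
Step 3 — Series combination: Z_total = R + L = 16.1 + j0.3142 Ω = 16.1∠1.1° Ω.
Step 4 — Power factor: PF = cos(φ) = Re(Z)/|Z| = 16.1/16.103 = 0.9998.
Step 5 — Type: Im(Z) = 0.3142 ⇒ lagging (phase φ = 1.1°).

PF = 0.9998 (lagging, φ = 1.1°)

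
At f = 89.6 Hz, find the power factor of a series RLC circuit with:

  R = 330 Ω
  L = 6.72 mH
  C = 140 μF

Step 1 — Angular frequency: ω = 2π·f = 2π·89.6 = 563 rad/s.
Step 2 — Component impedances:
  R: Z = R = 330 Ω
  L: Z = jωL = j·563·0.00672 = 0 + j3.783 Ω
  C: Z = 1/(jωC) = -j/(ω·C) = 0 - j12.69 Ω
Step 3 — Series combination: Z_total = R + L + C = 330 - j8.905 Ω = 330.1∠-1.5° Ω.
Step 4 — Power factor: PF = cos(φ) = Re(Z)/|Z| = 330/330.12 = 0.9996.
Step 5 — Type: Im(Z) = -8.905 ⇒ leading (phase φ = -1.5°).

PF = 0.9996 (leading, φ = -1.5°)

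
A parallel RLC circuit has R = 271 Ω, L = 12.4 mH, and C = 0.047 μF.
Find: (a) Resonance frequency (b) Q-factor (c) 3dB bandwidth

Step 1 — Resonance: ω₀ = 1/√(LC) = 1/√(0.0124·4.7e-08) = 4.142e+04 rad/s.
Step 2 — f₀ = ω₀/(2π) = 6593 Hz.
Step 3 — Parallel Q: Q = R/(ω₀L) = 271/(4.142e+04·0.0124) = 0.5276.
Step 4 — Bandwidth: Δω = ω₀/Q = 7.851e+04 rad/s; BW = Δω/(2π) = 1.25e+04 Hz.

(a) f₀ = 6593 Hz  (b) Q = 0.5276  (c) BW = 1.25e+04 Hz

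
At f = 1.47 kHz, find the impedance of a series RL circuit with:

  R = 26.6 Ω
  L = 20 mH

Step 1 — Angular frequency: ω = 2π·f = 2π·1470 = 9236 rad/s.
Step 2 — Component impedances:
  R: Z = R = 26.6 Ω
  L: Z = jωL = j·9236·0.02 = 0 + j184.7 Ω
Step 3 — Series combination: Z_total = R + L = 26.6 + j184.7 Ω = 186.6∠81.8° Ω.

Z = 26.6 + j184.7 Ω = 186.6∠81.8° Ω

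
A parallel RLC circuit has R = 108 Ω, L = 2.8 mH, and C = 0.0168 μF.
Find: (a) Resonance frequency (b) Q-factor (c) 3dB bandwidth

Step 1 — Resonance: ω₀ = 1/√(LC) = 1/√(0.0028·1.68e-08) = 1.458e+05 rad/s.
Step 2 — f₀ = ω₀/(2π) = 2.321e+04 Hz.
Step 3 — Parallel Q: Q = R/(ω₀L) = 108/(1.458e+05·0.0028) = 0.2645.
Step 4 — Bandwidth: Δω = ω₀/Q = 5.511e+05 rad/s; BW = Δω/(2π) = 8.772e+04 Hz.

(a) f₀ = 2.321e+04 Hz  (b) Q = 0.2645  (c) BW = 8.772e+04 Hz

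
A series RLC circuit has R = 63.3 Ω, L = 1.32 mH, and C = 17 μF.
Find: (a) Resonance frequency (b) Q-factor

Step 1 — Resonance condition Im(Z)=0 gives ω₀ = 1/√(LC).
Step 2 — ω₀ = 1/√(0.00132·1.7e-05) = 6676 rad/s.
Step 3 — f₀ = ω₀/(2π) = 1062 Hz.
Step 4 — Series Q: Q = ω₀L/R = 6676·0.00132/63.3 = 0.1392.

(a) f₀ = 1062 Hz  (b) Q = 0.1392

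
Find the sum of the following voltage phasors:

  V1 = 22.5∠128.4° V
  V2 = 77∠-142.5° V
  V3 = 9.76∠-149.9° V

Step 1 — Convert each phasor to rectangular form:
  V1 = 22.5·(cos(128.4°) + j·sin(128.4°)) = -13.98 + j17.63 V
  V2 = 77·(cos(-142.5°) + j·sin(-142.5°)) = -61.09 - j46.87 V
  V3 = 9.76·(cos(-149.9°) + j·sin(-149.9°)) = -8.444 - j4.895 V
Step 2 — Sum components: V_total = -83.51 - j34.14 V.
Step 3 — Convert to polar: |V_total| = 90.22 V, ∠V_total = -157.8°.

V_total = 90.22∠-157.8° V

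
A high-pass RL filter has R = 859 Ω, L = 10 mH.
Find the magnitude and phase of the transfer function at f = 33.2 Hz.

Step 1 — Angular frequency: ω = 2π·33.2 = 208.6 rad/s.
Step 2 — Transfer function: H(jω) = jωL/(R + jωL).
Step 3 — Numerator jωL = j·2.086; denominator R + jωL = 859 + j2.086.
Step 4 — H = 5.897e-06 + j0.002428.
Step 5 — Magnitude: |H| = 0.002428 (-52.3 dB); phase: φ = 89.9°.

|H| = 0.002428 (-52.3 dB), φ = 89.9°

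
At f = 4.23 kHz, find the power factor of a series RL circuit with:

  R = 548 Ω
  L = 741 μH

Step 1 — Angular frequency: ω = 2π·f = 2π·4230 = 2.658e+04 rad/s.
Step 2 — Component impedances:
  R: Z = R = 548 Ω
  L: Z = jωL = j·2.658e+04·0.000741 = 0 + j19.69 Ω
Step 3 — Series combination: Z_total = R + L = 548 + j19.69 Ω = 548.4∠2.1° Ω.
Step 4 — Power factor: PF = cos(φ) = Re(Z)/|Z| = 548/548.35 = 0.9994.
Step 5 — Type: Im(Z) = 19.69 ⇒ lagging (phase φ = 2.1°).

PF = 0.9994 (lagging, φ = 2.1°)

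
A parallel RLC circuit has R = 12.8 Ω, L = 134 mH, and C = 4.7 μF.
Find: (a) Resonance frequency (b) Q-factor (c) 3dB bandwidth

Step 1 — Resonance: ω₀ = 1/√(LC) = 1/√(0.134·4.7e-06) = 1260 rad/s.
Step 2 — f₀ = ω₀/(2π) = 200.5 Hz.
Step 3 — Parallel Q: Q = R/(ω₀L) = 12.8/(1260·0.134) = 0.07581.
Step 4 — Bandwidth: Δω = ω₀/Q = 1.662e+04 rad/s; BW = Δω/(2π) = 2646 Hz.

(a) f₀ = 200.5 Hz  (b) Q = 0.07581  (c) BW = 2646 Hz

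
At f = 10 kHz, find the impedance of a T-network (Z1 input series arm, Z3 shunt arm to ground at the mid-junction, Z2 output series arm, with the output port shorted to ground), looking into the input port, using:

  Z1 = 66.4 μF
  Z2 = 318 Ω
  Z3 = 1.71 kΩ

Step 1 — Angular frequency: ω = 2π·f = 2π·1e+04 = 6.283e+04 rad/s.
Step 2 — Component impedances:
  Z1: Z = 1/(jωC) = -j/(ω·C) = 0 - j0.2397 Ω
  Z2: Z = R = 318 Ω
  Z3: Z = R = 1710 Ω
Step 3 — With the output port shorted to ground, the output series arm Z2 runs from the junction to ground; the shunt arm Z3 also runs from the junction to ground. They appear in parallel: Z3 || Z2 = 268.1 Ω.
Step 4 — Series with input arm Z1: Z_in = Z1 + (Z3 || Z2) = 268.1 - j0.2397 Ω = 268.1∠-0.1° Ω.

Z = 268.1 - j0.2397 Ω = 268.1∠-0.1° Ω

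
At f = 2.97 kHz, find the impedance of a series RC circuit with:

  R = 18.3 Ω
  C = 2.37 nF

Step 1 — Angular frequency: ω = 2π·f = 2π·2970 = 1.866e+04 rad/s.
Step 2 — Component impedances:
  R: Z = R = 18.3 Ω
  C: Z = 1/(jωC) = -j/(ω·C) = 0 - j2.261e+04 Ω
Step 3 — Series combination: Z_total = R + C = 18.3 - j2.261e+04 Ω = 2.261e+04∠-90.0° Ω.

Z = 18.3 - j2.261e+04 Ω = 2.261e+04∠-90.0° Ω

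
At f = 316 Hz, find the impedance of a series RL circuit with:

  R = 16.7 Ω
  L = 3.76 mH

Step 1 — Angular frequency: ω = 2π·f = 2π·316 = 1985 rad/s.
Step 2 — Component impedances:
  R: Z = R = 16.7 Ω
  L: Z = jωL = j·1985·0.00376 = 0 + j7.465 Ω
Step 3 — Series combination: Z_total = R + L = 16.7 + j7.465 Ω = 18.29∠24.1° Ω.

Z = 16.7 + j7.465 Ω = 18.29∠24.1° Ω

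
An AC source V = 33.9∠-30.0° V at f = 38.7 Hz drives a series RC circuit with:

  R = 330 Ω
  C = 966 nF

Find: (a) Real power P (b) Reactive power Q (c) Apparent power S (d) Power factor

Step 1 — Angular frequency: ω = 2π·f = 2π·38.7 = 243.2 rad/s.
Step 2 — Component impedances:
  R: Z = R = 330 Ω
  C: Z = 1/(jωC) = -j/(ω·C) = 0 - j4257 Ω
Step 3 — Series combination: Z_total = R + C = 330 - j4257 Ω = 4270∠-85.6° Ω.
Step 4 — Source phasor: V = 33.9∠-30.0° V = 29.36 - j16.95 V.
Step 5 — Current: I = V / Z = 0.004489 + j0.006548 A = 0.007939∠55.6° A.
Step 6 — Complex power: S = V·I* = 0.0208 - j0.2683 VA.
Step 7 — Real power: P = Re(S) = 0.0208 W.
Step 8 — Reactive power: Q = Im(S) = -0.2683 VAR.
Step 9 — Apparent power: |S| = 0.2691 VA.
Step 10 — Power factor: PF = P/|S| = 0.07728 (leading).

(a) P = 0.0208 W  (b) Q = -0.2683 VAR  (c) S = 0.2691 VA  (d) PF = 0.07728 (leading)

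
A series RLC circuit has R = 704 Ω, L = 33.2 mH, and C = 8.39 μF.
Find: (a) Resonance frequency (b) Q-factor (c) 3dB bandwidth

Step 1 — Resonance: ω₀ = 1/√(LC) = 1/√(0.0332·8.39e-06) = 1895 rad/s.
Step 2 — f₀ = ω₀/(2π) = 301.6 Hz.
Step 3 — Series Q: Q = ω₀L/R = 1895·0.0332/704 = 0.08935.
Step 4 — Bandwidth: Δω = ω₀/Q = 2.12e+04 rad/s; BW = Δω/(2π) = 3375 Hz.

(a) f₀ = 301.6 Hz  (b) Q = 0.08935  (c) BW = 3375 Hz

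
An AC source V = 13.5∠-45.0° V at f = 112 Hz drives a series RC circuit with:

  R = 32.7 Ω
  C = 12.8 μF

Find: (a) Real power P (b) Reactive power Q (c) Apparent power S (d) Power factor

Step 1 — Angular frequency: ω = 2π·f = 2π·112 = 703.7 rad/s.
Step 2 — Component impedances:
  R: Z = R = 32.7 Ω
  C: Z = 1/(jωC) = -j/(ω·C) = 0 - j111 Ω
Step 3 — Series combination: Z_total = R + C = 32.7 - j111 Ω = 115.7∠-73.6° Ω.
Step 4 — Source phasor: V = 13.5∠-45.0° V = 9.546 - j9.546 V.
Step 5 — Current: I = V / Z = 0.1024 + j0.05582 A = 0.1166∠28.6° A.
Step 6 — Complex power: S = V·I* = 0.4449 - j1.511 VA.
Step 7 — Real power: P = Re(S) = 0.4449 W.
Step 8 — Reactive power: Q = Im(S) = -1.511 VAR.
Step 9 — Apparent power: |S| = 1.575 VA.
Step 10 — Power factor: PF = P/|S| = 0.2825 (leading).

(a) P = 0.4449 W  (b) Q = -1.511 VAR  (c) S = 1.575 VA  (d) PF = 0.2825 (leading)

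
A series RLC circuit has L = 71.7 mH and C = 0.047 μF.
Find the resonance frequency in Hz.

Step 1 — Resonance condition Im(Z)=0 gives ω₀ = 1/√(LC).
Step 2 — ω₀ = 1/√(0.0717·4.7e-08) = 1.723e+04 rad/s.
Step 3 — f₀ = ω₀/(2π) = 2742 Hz.

f₀ = 2742 Hz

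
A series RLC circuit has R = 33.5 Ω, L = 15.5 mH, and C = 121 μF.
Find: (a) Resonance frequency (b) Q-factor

Step 1 — Resonance condition Im(Z)=0 gives ω₀ = 1/√(LC).
Step 2 — ω₀ = 1/√(0.0155·0.000121) = 730.2 rad/s.
Step 3 — f₀ = ω₀/(2π) = 116.2 Hz.
Step 4 — Series Q: Q = ω₀L/R = 730.2·0.0155/33.5 = 0.3379.

(a) f₀ = 116.2 Hz  (b) Q = 0.3379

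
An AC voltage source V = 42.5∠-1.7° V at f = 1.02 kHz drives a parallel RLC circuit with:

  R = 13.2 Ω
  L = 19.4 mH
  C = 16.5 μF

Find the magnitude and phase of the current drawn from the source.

Step 1 — Angular frequency: ω = 2π·f = 2π·1020 = 6409 rad/s.
Step 2 — Component impedances:
  R: Z = R = 13.2 Ω
  L: Z = jωL = j·6409·0.0194 = 0 + j124.3 Ω
  C: Z = 1/(jωC) = -j/(ω·C) = 0 - j9.457 Ω
Step 3 — Parallel combination: 1/Z_total = 1/R + 1/L + 1/C; Z_total = 4.956 - j6.392 Ω = 8.088∠-52.2° Ω.
Step 4 — Source phasor: V = 42.5∠-1.7° V = 42.48 - j1.261 V.
Step 5 — Ohm's law: I = V / Z_total = (42.48 - j1.261) / (4.956 - j6.392) = 3.341 + j4.055 A.
Step 6 — Convert to polar: |I| = 5.254 A, ∠I = 50.5°.

I = 5.254∠50.5° A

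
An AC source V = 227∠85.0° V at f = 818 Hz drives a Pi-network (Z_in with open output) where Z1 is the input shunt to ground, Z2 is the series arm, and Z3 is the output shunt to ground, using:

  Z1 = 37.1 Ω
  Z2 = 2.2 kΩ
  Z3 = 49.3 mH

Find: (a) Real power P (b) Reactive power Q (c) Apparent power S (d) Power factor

Step 1 — Angular frequency: ω = 2π·f = 2π·818 = 5140 rad/s.
Step 2 — Component impedances:
  Z1: Z = R = 37.1 Ω
  Z2: Z = R = 2200 Ω
  Z3: Z = jωL = j·5140·0.0493 = 0 + j253.4 Ω
Step 3 — With open output, the series arm Z2 and the output shunt Z3 appear in series to ground: Z2 + Z3 = 2200 + j253.4 Ω.
Step 4 — Parallel with input shunt Z1: Z_in = Z1 || (Z2 + Z3) = 36.49 + j0.06881 Ω = 36.49∠0.1° Ω.
Step 5 — Source phasor: V = 227∠85.0° V = 19.78 + j226.1 V.
Step 6 — Current: I = V / Z = 0.5538 + j6.196 A = 6.22∠84.9° A.
Step 7 — Complex power: S = V·I* = 1412 + j2.662 VA.
Step 8 — Real power: P = Re(S) = 1412 W.
Step 9 — Reactive power: Q = Im(S) = 2.662 VAR.
Step 10 — Apparent power: |S| = 1412 VA.
Step 11 — Power factor: PF = P/|S| = 1 (lagging).

(a) P = 1412 W  (b) Q = 2.662 VAR  (c) S = 1412 VA  (d) PF = 1 (lagging)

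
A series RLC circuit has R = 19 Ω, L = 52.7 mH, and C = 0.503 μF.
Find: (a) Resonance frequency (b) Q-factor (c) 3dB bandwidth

Step 1 — Resonance condition Im(Z)=0 gives ω₀ = 1/√(LC).
Step 2 — ω₀ = 1/√(0.0527·5.03e-07) = 6142 rad/s.
Step 3 — f₀ = ω₀/(2π) = 977.5 Hz.
Step 4 — Series Q: Q = ω₀L/R = 6142·0.0527/19 = 17.04.
Step 5 — 3dB bandwidth: Δω = ω₀/Q = 360.5 rad/s; BW = Δω/(2π) = 57.38 Hz.

(a) f₀ = 977.5 Hz  (b) Q = 17.04  (c) BW = 57.38 Hz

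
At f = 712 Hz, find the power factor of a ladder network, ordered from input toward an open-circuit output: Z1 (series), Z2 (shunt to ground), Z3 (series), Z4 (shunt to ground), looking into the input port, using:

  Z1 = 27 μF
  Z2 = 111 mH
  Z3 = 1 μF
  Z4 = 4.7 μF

Step 1 — Angular frequency: ω = 2π·f = 2π·712 = 4474 rad/s.
Step 2 — Component impedances:
  Z1: Z = 1/(jωC) = -j/(ω·C) = 0 - j8.279 Ω
  Z2: Z = jωL = j·4474·0.111 = 0 + j496.6 Ω
  Z3: Z = 1/(jωC) = -j/(ω·C) = 0 - j223.5 Ω
  Z4: Z = 1/(jωC) = -j/(ω·C) = 0 - j47.56 Ω
Step 3 — Ladder network (open output): work backward from the far end, alternating series and parallel combinations. Z_in = 0 - j605.3 Ω = 605.3∠-90.0° Ω.
Step 4 — Power factor: PF = cos(φ) = Re(Z)/|Z| = 0/605.3 = 0.
Step 5 — Type: Im(Z) = -605.3 ⇒ leading (phase φ = -90.0°).

PF = 0 (leading, φ = -90.0°)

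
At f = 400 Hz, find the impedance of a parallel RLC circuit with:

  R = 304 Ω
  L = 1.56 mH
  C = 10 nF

Step 1 — Angular frequency: ω = 2π·f = 2π·400 = 2513 rad/s.
Step 2 — Component impedances:
  R: Z = R = 304 Ω
  L: Z = jωL = j·2513·0.00156 = 0 + j3.921 Ω
  C: Z = 1/(jωC) = -j/(ω·C) = 0 - j3.979e+04 Ω
Step 3 — Parallel combination: 1/Z_total = 1/R + 1/L + 1/C; Z_total = 0.05057 + j3.92 Ω = 3.921∠89.3° Ω.

Z = 0.05057 + j3.92 Ω = 3.921∠89.3° Ω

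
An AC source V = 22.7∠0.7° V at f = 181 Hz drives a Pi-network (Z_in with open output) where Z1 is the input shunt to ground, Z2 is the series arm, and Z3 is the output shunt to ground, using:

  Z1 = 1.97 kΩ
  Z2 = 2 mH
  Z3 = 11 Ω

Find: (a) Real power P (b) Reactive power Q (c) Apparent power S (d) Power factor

Step 1 — Angular frequency: ω = 2π·f = 2π·181 = 1137 rad/s.
Step 2 — Component impedances:
  Z1: Z = R = 1970 Ω
  Z2: Z = jωL = j·1137·0.002 = 0 + j2.275 Ω
  Z3: Z = R = 11 Ω
Step 3 — With open output, the series arm Z2 and the output shunt Z3 appear in series to ground: Z2 + Z3 = 11 + j2.275 Ω.
Step 4 — Parallel with input shunt Z1: Z_in = Z1 || (Z2 + Z3) = 10.94 + j2.249 Ω = 11.17∠11.6° Ω.
Step 5 — Source phasor: V = 22.7∠0.7° V = 22.7 + j0.2773 V.
Step 6 — Current: I = V / Z = 1.995 - j0.3849 A = 2.032∠-10.9° A.
Step 7 — Complex power: S = V·I* = 45.19 + j9.289 VA.
Step 8 — Real power: P = Re(S) = 45.19 W.
Step 9 — Reactive power: Q = Im(S) = 9.289 VAR.
Step 10 — Apparent power: |S| = 46.13 VA.
Step 11 — Power factor: PF = P/|S| = 0.9795 (lagging).

(a) P = 45.19 W  (b) Q = 9.289 VAR  (c) S = 46.13 VA  (d) PF = 0.9795 (lagging)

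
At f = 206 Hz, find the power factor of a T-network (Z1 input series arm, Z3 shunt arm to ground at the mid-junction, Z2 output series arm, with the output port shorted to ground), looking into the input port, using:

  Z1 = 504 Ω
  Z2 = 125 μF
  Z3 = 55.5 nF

Step 1 — Angular frequency: ω = 2π·f = 2π·206 = 1294 rad/s.
Step 2 — Component impedances:
  Z1: Z = R = 504 Ω
  Z2: Z = 1/(jωC) = -j/(ω·C) = 0 - j6.181 Ω
  Z3: Z = 1/(jωC) = -j/(ω·C) = 0 - j1.392e+04 Ω
Step 3 — With the output port shorted to ground, the output series arm Z2 runs from the junction to ground; the shunt arm Z3 also runs from the junction to ground. They appear in parallel: Z3 || Z2 = 0 - j6.178 Ω.
Step 4 — Series with input arm Z1: Z_in = Z1 + (Z3 || Z2) = 504 - j6.178 Ω = 504∠-0.7° Ω.
Step 5 — Power factor: PF = cos(φ) = Re(Z)/|Z| = 504/504.04 = 0.9999.
Step 6 — Type: Im(Z) = -6.178 ⇒ leading (phase φ = -0.7°).

PF = 0.9999 (leading, φ = -0.7°)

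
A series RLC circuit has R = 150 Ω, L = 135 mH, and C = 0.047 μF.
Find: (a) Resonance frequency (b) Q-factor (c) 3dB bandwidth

Step 1 — Resonance condition Im(Z)=0 gives ω₀ = 1/√(LC).
Step 2 — ω₀ = 1/√(0.135·4.7e-08) = 1.255e+04 rad/s.
Step 3 — f₀ = ω₀/(2π) = 1998 Hz.
Step 4 — Series Q: Q = ω₀L/R = 1.255e+04·0.135/150 = 11.3.
Step 5 — 3dB bandwidth: Δω = ω₀/Q = 1111 rad/s; BW = Δω/(2π) = 176.8 Hz.

(a) f₀ = 1998 Hz  (b) Q = 11.3  (c) BW = 176.8 Hz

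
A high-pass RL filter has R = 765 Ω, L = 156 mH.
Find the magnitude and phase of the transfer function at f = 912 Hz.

Step 1 — Angular frequency: ω = 2π·912 = 5730 rad/s.
Step 2 — Transfer function: H(jω) = jωL/(R + jωL).
Step 3 — Numerator jωL = j·893.9; denominator R + jωL = 765 + j893.9.
Step 4 — H = 0.5772 + j0.494.
Step 5 — Magnitude: |H| = 0.7598 (-2.4 dB); phase: φ = 40.6°.

|H| = 0.7598 (-2.4 dB), φ = 40.6°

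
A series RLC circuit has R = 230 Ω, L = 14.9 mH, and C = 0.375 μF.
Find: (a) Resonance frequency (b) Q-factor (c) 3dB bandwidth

Step 1 — Resonance: ω₀ = 1/√(LC) = 1/√(0.0149·3.75e-07) = 1.338e+04 rad/s.
Step 2 — f₀ = ω₀/(2π) = 2129 Hz.
Step 3 — Series Q: Q = ω₀L/R = 1.338e+04·0.0149/230 = 0.8667.
Step 4 — Bandwidth: Δω = ω₀/Q = 1.544e+04 rad/s; BW = Δω/(2π) = 2457 Hz.

(a) f₀ = 2129 Hz  (b) Q = 0.8667  (c) BW = 2457 Hz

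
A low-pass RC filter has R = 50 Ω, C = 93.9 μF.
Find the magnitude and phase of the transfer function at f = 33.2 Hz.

Step 1 — Angular frequency: ω = 2π·33.2 = 208.6 rad/s.
Step 2 — Transfer function: H(jω) = 1/(1 + jωRC).
Step 3 — Denominator: 1 + jωRC = 1 + j·208.6·50·9.39e-05 = 1 + j0.9794.
Step 4 — H = 0.5104 - j0.4999.
Step 5 — Magnitude: |H| = 0.7144 (-2.9 dB); phase: φ = -44.4°.

|H| = 0.7144 (-2.9 dB), φ = -44.4°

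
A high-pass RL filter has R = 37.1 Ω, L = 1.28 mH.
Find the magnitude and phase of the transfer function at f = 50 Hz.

Step 1 — Angular frequency: ω = 2π·50 = 314.2 rad/s.
Step 2 — Transfer function: H(jω) = jωL/(R + jωL).
Step 3 — Numerator jωL = j·0.4021; denominator R + jωL = 37.1 + j0.4021.
Step 4 — H = 0.0001175 + j0.01084.
Step 5 — Magnitude: |H| = 0.01084 (-39.3 dB); phase: φ = 89.4°.

|H| = 0.01084 (-39.3 dB), φ = 89.4°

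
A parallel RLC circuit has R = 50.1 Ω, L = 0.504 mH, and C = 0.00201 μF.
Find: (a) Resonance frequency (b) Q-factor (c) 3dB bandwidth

Step 1 — Resonance: ω₀ = 1/√(LC) = 1/√(0.000504·2.01e-09) = 9.935e+05 rad/s.
Step 2 — f₀ = ω₀/(2π) = 1.581e+05 Hz.
Step 3 — Parallel Q: Q = R/(ω₀L) = 50.1/(9.935e+05·0.000504) = 0.1001.
Step 4 — Bandwidth: Δω = ω₀/Q = 9.93e+06 rad/s; BW = Δω/(2π) = 1.58e+06 Hz.

(a) f₀ = 1.581e+05 Hz  (b) Q = 0.1001  (c) BW = 1.58e+06 Hz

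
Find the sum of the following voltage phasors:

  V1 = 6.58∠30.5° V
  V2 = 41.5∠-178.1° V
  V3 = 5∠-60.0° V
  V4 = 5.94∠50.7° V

Step 1 — Convert each phasor to rectangular form:
  V1 = 6.58·(cos(30.5°) + j·sin(30.5°)) = 5.67 + j3.34 V
  V2 = 41.5·(cos(-178.1°) + j·sin(-178.1°)) = -41.48 - j1.376 V
  V3 = 5·(cos(-60.0°) + j·sin(-60.0°)) = 2.5 - j4.33 V
  V4 = 5.94·(cos(50.7°) + j·sin(50.7°)) = 3.762 + j4.597 V
Step 2 — Sum components: V_total = -29.55 + j2.23 V.
Step 3 — Convert to polar: |V_total| = 29.63 V, ∠V_total = 175.7°.

V_total = 29.63∠175.7° V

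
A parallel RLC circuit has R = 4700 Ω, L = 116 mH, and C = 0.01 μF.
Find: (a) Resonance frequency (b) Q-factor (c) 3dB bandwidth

Step 1 — Resonance: ω₀ = 1/√(LC) = 1/√(0.116·1e-08) = 2.936e+04 rad/s.
Step 2 — f₀ = ω₀/(2π) = 4673 Hz.
Step 3 — Parallel Q: Q = R/(ω₀L) = 4700/(2.936e+04·0.116) = 1.38.
Step 4 — Bandwidth: Δω = ω₀/Q = 2.128e+04 rad/s; BW = Δω/(2π) = 3386 Hz.

(a) f₀ = 4673 Hz  (b) Q = 1.38  (c) BW = 3386 Hz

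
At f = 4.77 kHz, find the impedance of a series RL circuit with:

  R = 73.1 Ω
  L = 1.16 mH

Step 1 — Angular frequency: ω = 2π·f = 2π·4770 = 2.997e+04 rad/s.
Step 2 — Component impedances:
  R: Z = R = 73.1 Ω
  L: Z = jωL = j·2.997e+04·0.00116 = 0 + j34.77 Ω
Step 3 — Series combination: Z_total = R + L = 73.1 + j34.77 Ω = 80.95∠25.4° Ω.

Z = 73.1 + j34.77 Ω = 80.95∠25.4° Ω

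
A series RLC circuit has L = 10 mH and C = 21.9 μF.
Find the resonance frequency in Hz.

Step 1 — Resonance condition Im(Z)=0 gives ω₀ = 1/√(LC).
Step 2 — ω₀ = 1/√(0.01·2.19e-05) = 2137 rad/s.
Step 3 — f₀ = ω₀/(2π) = 340.1 Hz.

f₀ = 340.1 Hz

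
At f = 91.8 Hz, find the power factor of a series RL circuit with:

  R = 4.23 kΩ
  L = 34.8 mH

Step 1 — Angular frequency: ω = 2π·f = 2π·91.8 = 576.8 rad/s.
Step 2 — Component impedances:
  R: Z = R = 4230 Ω
  L: Z = jωL = j·576.8·0.0348 = 0 + j20.07 Ω
Step 3 — Series combination: Z_total = R + L = 4230 + j20.07 Ω = 4230∠0.3° Ω.
Step 4 — Power factor: PF = cos(φ) = Re(Z)/|Z| = 4230/4230 = 1.
Step 5 — Type: Im(Z) = 20.07 ⇒ lagging (phase φ = 0.3°).

PF = 1 (lagging, φ = 0.3°)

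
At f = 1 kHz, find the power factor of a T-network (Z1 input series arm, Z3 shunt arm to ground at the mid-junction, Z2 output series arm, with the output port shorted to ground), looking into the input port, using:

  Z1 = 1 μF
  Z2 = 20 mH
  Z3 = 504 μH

Step 1 — Angular frequency: ω = 2π·f = 2π·1000 = 6283 rad/s.
Step 2 — Component impedances:
  Z1: Z = 1/(jωC) = -j/(ω·C) = 0 - j159.2 Ω
  Z2: Z = jωL = j·6283·0.02 = 0 + j125.7 Ω
  Z3: Z = jωL = j·6283·0.000504 = 0 + j3.167 Ω
Step 3 — With the output port shorted to ground, the output series arm Z2 runs from the junction to ground; the shunt arm Z3 also runs from the junction to ground. They appear in parallel: Z3 || Z2 = 0 + j3.089 Ω.
Step 4 — Series with input arm Z1: Z_in = Z1 + (Z3 || Z2) = 0 - j156.1 Ω = 156.1∠-90.0° Ω.
Step 5 — Power factor: PF = cos(φ) = Re(Z)/|Z| = 0/156.1 = 0.
Step 6 — Type: Im(Z) = -156.1 ⇒ leading (phase φ = -90.0°).

PF = 0 (leading, φ = -90.0°)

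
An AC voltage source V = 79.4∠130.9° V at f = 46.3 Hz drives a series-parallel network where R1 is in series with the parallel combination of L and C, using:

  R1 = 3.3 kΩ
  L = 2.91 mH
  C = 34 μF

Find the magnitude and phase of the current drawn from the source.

Step 1 — Angular frequency: ω = 2π·f = 2π·46.3 = 290.9 rad/s.
Step 2 — Component impedances:
  R1: Z = R = 3300 Ω
  L: Z = jωL = j·290.9·0.00291 = 0 + j0.8466 Ω
  C: Z = 1/(jωC) = -j/(ω·C) = 0 - j101.1 Ω
Step 3 — Parallel branch: L || C = 1/(1/L + 1/C) = 0 + j0.8537 Ω.
Step 4 — Series with R1: Z_total = R1 + (L || C) = 3300 + j0.8537 Ω = 3300∠0.0° Ω.
Step 5 — Source phasor: V = 79.4∠130.9° V = -51.99 + j60.01 V.
Step 6 — Ohm's law: I = V / Z_total = (-51.99 + j60.01) / (3300 + j0.8537) = -0.01575 + j0.01819 A.
Step 7 — Convert to polar: |I| = 0.02406 A, ∠I = 130.9°.

I = 0.02406∠130.9° A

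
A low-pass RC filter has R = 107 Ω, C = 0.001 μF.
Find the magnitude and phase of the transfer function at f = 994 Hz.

Step 1 — Angular frequency: ω = 2π·994 = 6245 rad/s.
Step 2 — Transfer function: H(jω) = 1/(1 + jωRC).
Step 3 — Denominator: 1 + jωRC = 1 + j·6245·107·1e-09 = 1 + j0.0006683.
Step 4 — H = 1 - j0.0006683.
Step 5 — Magnitude: |H| = 1 (-0.0 dB); phase: φ = -0.0°.

|H| = 1 (-0.0 dB), φ = -0.0°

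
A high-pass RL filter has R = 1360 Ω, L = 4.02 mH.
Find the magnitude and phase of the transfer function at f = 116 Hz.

Step 1 — Angular frequency: ω = 2π·116 = 728.8 rad/s.
Step 2 — Transfer function: H(jω) = jωL/(R + jωL).
Step 3 — Numerator jωL = j·2.93; denominator R + jωL = 1360 + j2.93.
Step 4 — H = 4.641e-06 + j0.002154.
Step 5 — Magnitude: |H| = 0.002154 (-53.3 dB); phase: φ = 89.9°.

|H| = 0.002154 (-53.3 dB), φ = 89.9°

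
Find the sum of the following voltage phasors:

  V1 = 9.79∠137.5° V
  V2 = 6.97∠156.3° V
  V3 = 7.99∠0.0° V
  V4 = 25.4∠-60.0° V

Step 1 — Convert each phasor to rectangular form:
  V1 = 9.79·(cos(137.5°) + j·sin(137.5°)) = -7.218 + j6.614 V
  V2 = 6.97·(cos(156.3°) + j·sin(156.3°)) = -6.382 + j2.802 V
  V3 = 7.99·(cos(0.0°) + j·sin(0.0°)) = 7.99 V
  V4 = 25.4·(cos(-60.0°) + j·sin(-60.0°)) = 12.7 - j22 V
Step 2 — Sum components: V_total = 7.09 - j12.58 V.
Step 3 — Convert to polar: |V_total| = 14.44 V, ∠V_total = -60.6°.

V_total = 14.44∠-60.6° V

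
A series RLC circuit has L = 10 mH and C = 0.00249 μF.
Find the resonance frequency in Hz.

Step 1 — Resonance condition Im(Z)=0 gives ω₀ = 1/√(LC).
Step 2 — ω₀ = 1/√(0.01·2.49e-09) = 2.004e+05 rad/s.
Step 3 — f₀ = ω₀/(2π) = 3.189e+04 Hz.

f₀ = 3.189e+04 Hz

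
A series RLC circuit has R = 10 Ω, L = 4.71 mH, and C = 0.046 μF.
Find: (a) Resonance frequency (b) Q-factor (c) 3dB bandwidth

Step 1 — Resonance: ω₀ = 1/√(LC) = 1/√(0.00471·4.6e-08) = 6.794e+04 rad/s.
Step 2 — f₀ = ω₀/(2π) = 1.081e+04 Hz.
Step 3 — Series Q: Q = ω₀L/R = 6.794e+04·0.00471/10 = 32.
Step 4 — Bandwidth: Δω = ω₀/Q = 2123 rad/s; BW = Δω/(2π) = 337.9 Hz.

(a) f₀ = 1.081e+04 Hz  (b) Q = 32  (c) BW = 337.9 Hz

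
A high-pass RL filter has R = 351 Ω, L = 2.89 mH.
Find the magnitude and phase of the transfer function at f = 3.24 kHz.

Step 1 — Angular frequency: ω = 2π·3240 = 2.036e+04 rad/s.
Step 2 — Transfer function: H(jω) = jωL/(R + jωL).
Step 3 — Numerator jωL = j·58.83; denominator R + jωL = 351 + j58.83.
Step 4 — H = 0.02733 + j0.163.
Step 5 — Magnitude: |H| = 0.1653 (-15.6 dB); phase: φ = 80.5°.

|H| = 0.1653 (-15.6 dB), φ = 80.5°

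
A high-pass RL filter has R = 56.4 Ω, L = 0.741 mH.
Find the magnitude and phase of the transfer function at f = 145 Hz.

Step 1 — Angular frequency: ω = 2π·145 = 911.1 rad/s.
Step 2 — Transfer function: H(jω) = jωL/(R + jωL).
Step 3 — Numerator jωL = j·0.6751; denominator R + jωL = 56.4 + j0.6751.
Step 4 — H = 0.0001433 + j0.01197.
Step 5 — Magnitude: |H| = 0.01197 (-38.4 dB); phase: φ = 89.3°.

|H| = 0.01197 (-38.4 dB), φ = 89.3°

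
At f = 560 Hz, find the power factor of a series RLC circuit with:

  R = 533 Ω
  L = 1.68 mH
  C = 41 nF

Step 1 — Angular frequency: ω = 2π·f = 2π·560 = 3519 rad/s.
Step 2 — Component impedances:
  R: Z = R = 533 Ω
  L: Z = jωL = j·3519·0.00168 = 0 + j5.911 Ω
  C: Z = 1/(jωC) = -j/(ω·C) = 0 - j6932 Ω
Step 3 — Series combination: Z_total = R + L + C = 533 - j6926 Ω = 6946∠-85.6° Ω.
Step 4 — Power factor: PF = cos(φ) = Re(Z)/|Z| = 533/6946 = 0.07673.
Step 5 — Type: Im(Z) = -6926 ⇒ leading (phase φ = -85.6°).

PF = 0.07673 (leading, φ = -85.6°)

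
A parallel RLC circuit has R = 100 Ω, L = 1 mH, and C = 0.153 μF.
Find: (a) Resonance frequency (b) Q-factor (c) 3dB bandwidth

Step 1 — Resonance: ω₀ = 1/√(LC) = 1/√(0.001·1.53e-07) = 8.085e+04 rad/s.
Step 2 — f₀ = ω₀/(2π) = 1.287e+04 Hz.
Step 3 — Parallel Q: Q = R/(ω₀L) = 100/(8.085e+04·0.001) = 1.237.
Step 4 — Bandwidth: Δω = ω₀/Q = 6.536e+04 rad/s; BW = Δω/(2π) = 1.04e+04 Hz.

(a) f₀ = 1.287e+04 Hz  (b) Q = 1.237  (c) BW = 1.04e+04 Hz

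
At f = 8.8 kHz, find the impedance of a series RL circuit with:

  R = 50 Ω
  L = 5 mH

Step 1 — Angular frequency: ω = 2π·f = 2π·8800 = 5.529e+04 rad/s.
Step 2 — Component impedances:
  R: Z = R = 50 Ω
  L: Z = jωL = j·5.529e+04·0.005 = 0 + j276.5 Ω
Step 3 — Series combination: Z_total = R + L = 50 + j276.5 Ω = 280.9∠79.7° Ω.

Z = 50 + j276.5 Ω = 280.9∠79.7° Ω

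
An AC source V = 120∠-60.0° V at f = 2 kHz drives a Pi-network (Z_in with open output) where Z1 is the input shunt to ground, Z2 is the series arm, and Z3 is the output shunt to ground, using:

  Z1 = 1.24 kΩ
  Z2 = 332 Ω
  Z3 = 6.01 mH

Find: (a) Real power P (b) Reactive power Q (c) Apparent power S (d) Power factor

Step 1 — Angular frequency: ω = 2π·f = 2π·2000 = 1.257e+04 rad/s.
Step 2 — Component impedances:
  Z1: Z = R = 1240 Ω
  Z2: Z = R = 332 Ω
  Z3: Z = jωL = j·1.257e+04·0.00601 = 0 + j75.52 Ω
Step 3 — With open output, the series arm Z2 and the output shunt Z3 appear in series to ground: Z2 + Z3 = 332 + j75.52 Ω.
Step 4 — Parallel with input shunt Z1: Z_in = Z1 || (Z2 + Z3) = 264.1 + j46.88 Ω = 268.3∠10.1° Ω.
Step 5 — Source phasor: V = 120∠-60.0° V = 60 - j103.9 V.
Step 6 — Current: I = V / Z = 0.1525 - j0.4205 A = 0.4473∠-70.1° A.
Step 7 — Complex power: S = V·I* = 52.85 + j9.381 VA.
Step 8 — Real power: P = Re(S) = 52.85 W.
Step 9 — Reactive power: Q = Im(S) = 9.381 VAR.
Step 10 — Apparent power: |S| = 53.68 VA.
Step 11 — Power factor: PF = P/|S| = 0.9846 (lagging).

(a) P = 52.85 W  (b) Q = 9.381 VAR  (c) S = 53.68 VA  (d) PF = 0.9846 (lagging)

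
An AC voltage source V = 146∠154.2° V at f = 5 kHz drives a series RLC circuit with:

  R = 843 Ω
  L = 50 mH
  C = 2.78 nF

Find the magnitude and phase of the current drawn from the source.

Step 1 — Angular frequency: ω = 2π·f = 2π·5000 = 3.142e+04 rad/s.
Step 2 — Component impedances:
  R: Z = R = 843 Ω
  L: Z = jωL = j·3.142e+04·0.05 = 0 + j1571 Ω
  C: Z = 1/(jωC) = -j/(ω·C) = 0 - j1.145e+04 Ω
Step 3 — Series combination: Z_total = R + L + C = 843 - j9879 Ω = 9915∠-85.1° Ω.
Step 4 — Source phasor: V = 146∠154.2° V = -131.4 + j63.54 V.
Step 5 — Ohm's law: I = V / Z_total = (-131.4 + j63.54) / (843 - j9879) = -0.007513 - j0.01266 A.
Step 6 — Convert to polar: |I| = 0.01473 A, ∠I = -120.7°.

I = 0.01473∠-120.7° A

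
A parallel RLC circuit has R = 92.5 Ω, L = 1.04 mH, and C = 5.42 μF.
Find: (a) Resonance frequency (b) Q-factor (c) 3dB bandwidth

Step 1 — Resonance: ω₀ = 1/√(LC) = 1/√(0.00104·5.42e-06) = 1.332e+04 rad/s.
Step 2 — f₀ = ω₀/(2π) = 2120 Hz.
Step 3 — Parallel Q: Q = R/(ω₀L) = 92.5/(1.332e+04·0.00104) = 6.678.
Step 4 — Bandwidth: Δω = ω₀/Q = 1995 rad/s; BW = Δω/(2π) = 317.5 Hz.

(a) f₀ = 2120 Hz  (b) Q = 6.678  (c) BW = 317.5 Hz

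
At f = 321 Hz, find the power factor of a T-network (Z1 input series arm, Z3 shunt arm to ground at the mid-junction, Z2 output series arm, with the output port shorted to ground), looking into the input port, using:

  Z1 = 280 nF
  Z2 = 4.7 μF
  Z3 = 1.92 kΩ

Step 1 — Angular frequency: ω = 2π·f = 2π·321 = 2017 rad/s.
Step 2 — Component impedances:
  Z1: Z = 1/(jωC) = -j/(ω·C) = 0 - j1771 Ω
  Z2: Z = 1/(jωC) = -j/(ω·C) = 0 - j105.5 Ω
  Z3: Z = R = 1920 Ω
Step 3 — With the output port shorted to ground, the output series arm Z2 runs from the junction to ground; the shunt arm Z3 also runs from the junction to ground. They appear in parallel: Z3 || Z2 = 5.779 - j105.2 Ω.
Step 4 — Series with input arm Z1: Z_in = Z1 + (Z3 || Z2) = 5.779 - j1876 Ω = 1876∠-89.8° Ω.
Step 5 — Power factor: PF = cos(φ) = Re(Z)/|Z| = 5.779/1876 = 0.00308.
Step 6 — Type: Im(Z) = -1876 ⇒ leading (phase φ = -89.8°).

PF = 0.00308 (leading, φ = -89.8°)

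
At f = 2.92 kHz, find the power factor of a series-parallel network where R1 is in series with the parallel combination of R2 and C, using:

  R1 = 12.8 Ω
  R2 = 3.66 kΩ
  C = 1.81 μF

Step 1 — Angular frequency: ω = 2π·f = 2π·2920 = 1.835e+04 rad/s.
Step 2 — Component impedances:
  R1: Z = R = 12.8 Ω
  R2: Z = R = 3660 Ω
  C: Z = 1/(jωC) = -j/(ω·C) = 0 - j30.11 Ω
Step 3 — Parallel branch: R2 || C = 1/(1/R2 + 1/C) = 0.2477 - j30.11 Ω.
Step 4 — Series with R1: Z_total = R1 + (R2 || C) = 13.05 - j30.11 Ω = 32.82∠-66.6° Ω.
Step 5 — Power factor: PF = cos(φ) = Re(Z)/|Z| = 13.05/32.82 = 0.3976.
Step 6 — Type: Im(Z) = -30.11 ⇒ leading (phase φ = -66.6°).

PF = 0.3976 (leading, φ = -66.6°)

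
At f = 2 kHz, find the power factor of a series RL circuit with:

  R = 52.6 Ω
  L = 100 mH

Step 1 — Angular frequency: ω = 2π·f = 2π·2000 = 1.257e+04 rad/s.
Step 2 — Component impedances:
  R: Z = R = 52.6 Ω
  L: Z = jωL = j·1.257e+04·0.1 = 0 + j1257 Ω
Step 3 — Series combination: Z_total = R + L = 52.6 + j1257 Ω = 1258∠87.6° Ω.
Step 4 — Power factor: PF = cos(φ) = Re(Z)/|Z| = 52.6/1257.7 = 0.04182.
Step 5 — Type: Im(Z) = 1257 ⇒ lagging (phase φ = 87.6°).

PF = 0.04182 (lagging, φ = 87.6°)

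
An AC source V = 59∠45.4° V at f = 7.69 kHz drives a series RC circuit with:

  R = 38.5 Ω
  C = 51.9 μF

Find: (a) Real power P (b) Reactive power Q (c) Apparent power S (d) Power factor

Step 1 — Angular frequency: ω = 2π·f = 2π·7690 = 4.832e+04 rad/s.
Step 2 — Component impedances:
  R: Z = R = 38.5 Ω
  C: Z = 1/(jωC) = -j/(ω·C) = 0 - j0.3988 Ω
Step 3 — Series combination: Z_total = R + C = 38.5 - j0.3988 Ω = 38.5∠-0.6° Ω.
Step 4 — Source phasor: V = 59∠45.4° V = 41.43 + j42.01 V.
Step 5 — Current: I = V / Z = 1.065 + j1.102 A = 1.532∠46.0° A.
Step 6 — Complex power: S = V·I* = 90.41 - j0.9364 VA.
Step 7 — Real power: P = Re(S) = 90.41 W.
Step 8 — Reactive power: Q = Im(S) = -0.9364 VAR.
Step 9 — Apparent power: |S| = 90.41 VA.
Step 10 — Power factor: PF = P/|S| = 0.9999 (leading).

(a) P = 90.41 W  (b) Q = -0.9364 VAR  (c) S = 90.41 VA  (d) PF = 0.9999 (leading)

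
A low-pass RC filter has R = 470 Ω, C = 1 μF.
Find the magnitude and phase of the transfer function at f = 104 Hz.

Step 1 — Angular frequency: ω = 2π·104 = 653.5 rad/s.
Step 2 — Transfer function: H(jω) = 1/(1 + jωRC).
Step 3 — Denominator: 1 + jωRC = 1 + j·653.5·470·1e-06 = 1 + j0.3071.
Step 4 — H = 0.9138 - j0.2807.
Step 5 — Magnitude: |H| = 0.9559 (-0.4 dB); phase: φ = -17.1°.

|H| = 0.9559 (-0.4 dB), φ = -17.1°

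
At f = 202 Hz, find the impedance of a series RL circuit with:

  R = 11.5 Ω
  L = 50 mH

Step 1 — Angular frequency: ω = 2π·f = 2π·202 = 1269 rad/s.
Step 2 — Component impedances:
  R: Z = R = 11.5 Ω
  L: Z = jωL = j·1269·0.05 = 0 + j63.46 Ω
Step 3 — Series combination: Z_total = R + L = 11.5 + j63.46 Ω = 64.49∠79.7° Ω.

Z = 11.5 + j63.46 Ω = 64.49∠79.7° Ω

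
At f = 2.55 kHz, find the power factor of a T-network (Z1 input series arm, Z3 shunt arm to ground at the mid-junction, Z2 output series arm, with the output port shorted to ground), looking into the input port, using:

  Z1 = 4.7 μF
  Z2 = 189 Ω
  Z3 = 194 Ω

Step 1 — Angular frequency: ω = 2π·f = 2π·2550 = 1.602e+04 rad/s.
Step 2 — Component impedances:
  Z1: Z = 1/(jωC) = -j/(ω·C) = 0 - j13.28 Ω
  Z2: Z = R = 189 Ω
  Z3: Z = R = 194 Ω
Step 3 — With the output port shorted to ground, the output series arm Z2 runs from the junction to ground; the shunt arm Z3 also runs from the junction to ground. They appear in parallel: Z3 || Z2 = 95.73 Ω.
Step 4 — Series with input arm Z1: Z_in = Z1 + (Z3 || Z2) = 95.73 - j13.28 Ω = 96.65∠-7.9° Ω.
Step 5 — Power factor: PF = cos(φ) = Re(Z)/|Z| = 95.73/96.65 = 0.9905.
Step 6 — Type: Im(Z) = -13.28 ⇒ leading (phase φ = -7.9°).

PF = 0.9905 (leading, φ = -7.9°)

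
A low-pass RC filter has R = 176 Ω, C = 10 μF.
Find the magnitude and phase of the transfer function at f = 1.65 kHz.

Step 1 — Angular frequency: ω = 2π·1650 = 1.037e+04 rad/s.
Step 2 — Transfer function: H(jω) = 1/(1 + jωRC).
Step 3 — Denominator: 1 + jωRC = 1 + j·1.037e+04·176·1e-05 = 1 + j18.25.
Step 4 — H = 0.002995 - j0.05464.
Step 5 — Magnitude: |H| = 0.05472 (-25.2 dB); phase: φ = -86.9°.

|H| = 0.05472 (-25.2 dB), φ = -86.9°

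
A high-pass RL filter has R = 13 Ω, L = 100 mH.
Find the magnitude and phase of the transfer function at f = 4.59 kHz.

Step 1 — Angular frequency: ω = 2π·4590 = 2.884e+04 rad/s.
Step 2 — Transfer function: H(jω) = jωL/(R + jωL).
Step 3 — Numerator jωL = j·2884; denominator R + jωL = 13 + j2884.
Step 4 — H = 1 + j0.004508.
Step 5 — Magnitude: |H| = 1 (-0.0 dB); phase: φ = 0.3°.

|H| = 1 (-0.0 dB), φ = 0.3°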